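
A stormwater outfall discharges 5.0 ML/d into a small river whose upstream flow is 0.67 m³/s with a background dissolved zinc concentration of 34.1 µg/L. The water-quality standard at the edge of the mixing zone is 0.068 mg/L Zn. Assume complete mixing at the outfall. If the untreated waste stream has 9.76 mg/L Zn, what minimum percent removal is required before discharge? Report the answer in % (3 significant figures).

5.0 ML/d = 0.05787 m³/s.
34.1 µg/L = 0.0341 mg/L.
Mass balance: 0.068·0.7279 = 0.05787·Cₑ + 0.67·0.0341.
Cₑ = (0.0495 − 0.02285) / 0.05787 = 0.4605 mg/L.
Required removal = 1 − 0.4605/9.76 = 95.28 %.

95.3 %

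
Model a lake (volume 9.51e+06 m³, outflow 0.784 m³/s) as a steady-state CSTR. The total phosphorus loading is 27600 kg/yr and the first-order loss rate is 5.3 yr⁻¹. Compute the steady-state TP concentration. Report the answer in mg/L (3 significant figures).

0.367 mg/L

Outflow Q = 0.784 m³/s × 3.156e+07 s/yr = 2.474e+07 m³/yr.
Steady-state CSTR mass balance: W = Q·C + k·V·C, so C = W/(Q + kV).
Q + kV = 2.474e+07 + 5.3·9.51e+06 = 7.514e+07 m³/yr.
C = 27600/7.514e+07 = 0.0003673 kg/m³ = 0.3673 mg/L.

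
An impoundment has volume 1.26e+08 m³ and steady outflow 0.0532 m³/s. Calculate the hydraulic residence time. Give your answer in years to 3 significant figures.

Q = 0.0532 m³/s × 3.156e+07 s/yr = 1.679e+06 m³/yr.
Hydraulic residence time τ = V/Q = 1.26e+08/1.679e+06 = 75.05 yr.

75.1 yr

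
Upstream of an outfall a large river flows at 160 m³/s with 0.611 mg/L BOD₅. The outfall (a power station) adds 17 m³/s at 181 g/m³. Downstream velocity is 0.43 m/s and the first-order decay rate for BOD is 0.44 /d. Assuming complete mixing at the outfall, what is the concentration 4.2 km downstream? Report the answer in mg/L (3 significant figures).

17.1 mg/L

After complete mixing, C₀ = (17·181 + 160·0.611) / 177 = 17.94 mg/L.
Travel time t = 4200 m / 0.43 m/s = 9767 s = 0.113 d.
C = 17.94·exp(−0.44·0.113) = 17.94·0.9515 = 17.07 mg/L.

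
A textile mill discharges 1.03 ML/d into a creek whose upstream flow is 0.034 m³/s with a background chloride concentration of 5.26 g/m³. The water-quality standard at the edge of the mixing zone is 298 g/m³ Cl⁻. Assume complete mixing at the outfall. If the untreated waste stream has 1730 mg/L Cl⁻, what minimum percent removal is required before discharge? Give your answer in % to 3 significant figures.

1.03 ML/d = 0.01192 m³/s.
Mass balance: 298·0.04592 = 0.01192·Cₑ + 0.034·5.26.
Cₑ = (13.68 − 0.1788) / 0.01192 = 1133 mg/L.
Required removal = 1 − 1133/1730 = 34.51 %.

34.5 %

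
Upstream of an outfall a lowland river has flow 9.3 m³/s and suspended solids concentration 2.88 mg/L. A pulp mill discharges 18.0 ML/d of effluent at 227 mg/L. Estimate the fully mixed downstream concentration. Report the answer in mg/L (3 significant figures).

7.79 mg/L

18.0 ML/d = 0.2083 m³/s.
Conservation of mass across the mixing zone: C = (0.2083·227 + 9.3·2.88) / (0.2083 + 9.3) = 74.08/9.508 = 7.791 mg/L.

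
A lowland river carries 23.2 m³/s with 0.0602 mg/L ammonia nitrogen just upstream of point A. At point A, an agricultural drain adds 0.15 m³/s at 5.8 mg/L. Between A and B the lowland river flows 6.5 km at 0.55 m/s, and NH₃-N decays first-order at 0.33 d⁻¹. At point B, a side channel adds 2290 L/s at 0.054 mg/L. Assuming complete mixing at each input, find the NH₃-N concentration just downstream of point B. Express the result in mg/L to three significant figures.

After input A: C = (23.2·0.0602 + 0.15·5.8) / 23.35 = 0.09707 mg/L.
Over the 6.5 km reach to input B (t = 1.182e+04 s = 0.1368 d), decay gives C = 0.09707·exp(−0.33·0.1368) = 0.09279 mg/L.
2290 L/s = 2.29 m³/s.
After input B: C = (23.35·0.09279 + 2.29·0.054) / 25.64 = 0.08932 mg/L.

0.0893 mg/L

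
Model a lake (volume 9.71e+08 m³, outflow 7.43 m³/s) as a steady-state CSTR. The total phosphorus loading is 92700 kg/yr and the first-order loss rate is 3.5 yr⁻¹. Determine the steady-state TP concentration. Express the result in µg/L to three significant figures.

Outflow Q = 7.43 m³/s × 3.156e+07 s/yr = 2.345e+08 m³/yr.
Steady-state CSTR mass balance: W = Q·C + k·V·C, so C = W/(Q + kV).
Q + kV = 2.345e+08 + 3.5·9.71e+08 = 3.633e+09 m³/yr.
C = 92700/3.633e+09 = 2.552e-05 kg/m³ = 0.02552 mg/L = 25.52 µg/L.

25.5 µg/L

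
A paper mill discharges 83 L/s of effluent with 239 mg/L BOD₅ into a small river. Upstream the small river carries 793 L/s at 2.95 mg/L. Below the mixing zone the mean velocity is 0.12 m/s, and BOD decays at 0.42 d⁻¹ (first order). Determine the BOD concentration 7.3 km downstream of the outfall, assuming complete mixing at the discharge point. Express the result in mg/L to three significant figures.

83 L/s = 0.083 m³/s.
793 L/s = 0.793 m³/s.
After complete mixing, C₀ = (0.083·239 + 0.793·2.95) / 0.876 = 25.32 mg/L.
Travel time t = 7300 m / 0.12 m/s = 6.083e+04 s = 0.7041 d.
C = 25.32·exp(−0.42·0.7041) = 25.32·0.744 = 18.83 mg/L.

18.8 mg/L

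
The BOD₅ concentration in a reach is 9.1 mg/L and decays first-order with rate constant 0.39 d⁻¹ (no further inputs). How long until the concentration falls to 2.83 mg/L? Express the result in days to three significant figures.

t = ln(C₀/C)/k = ln(9.1/2.83)/0.39 = 1.168/0.39 = 2.995 d.

2.99 d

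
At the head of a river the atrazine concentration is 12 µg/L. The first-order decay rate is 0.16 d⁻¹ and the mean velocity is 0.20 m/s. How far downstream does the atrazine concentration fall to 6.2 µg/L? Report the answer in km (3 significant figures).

From C = C₀·e^(−kt), t = ln(C₀/C)/k = ln(12/6.2)/0.16 = 0.6604/0.16 = 4.127 d.
Distance = v·t = 0.20 m/s × 3.566e+05 s = 7.132e+04 m = 71.32 km.

71.3 km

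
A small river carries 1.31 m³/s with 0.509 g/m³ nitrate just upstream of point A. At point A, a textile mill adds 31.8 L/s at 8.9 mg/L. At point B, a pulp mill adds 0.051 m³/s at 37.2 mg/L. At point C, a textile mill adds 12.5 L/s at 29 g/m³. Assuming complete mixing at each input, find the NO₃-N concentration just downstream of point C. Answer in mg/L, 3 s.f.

31.8 L/s = 0.0318 m³/s.
After input A: C = (1.31·0.509 + 0.0318·8.9) / 1.342 = 0.7079 mg/L.
After input B: C = (1.342·0.7079 + 0.051·37.2) / 1.393 = 2.044 mg/L.
12.5 L/s = 0.0125 m³/s.
After input C: C = (1.393·2.044 + 0.0125·29) / 1.405 = 2.284 mg/L.

2.28 mg/L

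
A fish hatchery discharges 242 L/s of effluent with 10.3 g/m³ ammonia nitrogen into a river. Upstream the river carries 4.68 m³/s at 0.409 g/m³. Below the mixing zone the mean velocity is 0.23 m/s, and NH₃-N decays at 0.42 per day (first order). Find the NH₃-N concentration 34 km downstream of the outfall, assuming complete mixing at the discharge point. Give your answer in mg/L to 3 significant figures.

0.436 mg/L

242 L/s = 0.242 m³/s.
After complete mixing, C₀ = (0.242·10.3 + 4.68·0.409) / 4.922 = 0.8953 mg/L.
Travel time t = 3.4e+04 m / 0.23 m/s = 1.478e+05 s = 1.711 d.
C = 0.8953·exp(−0.42·1.711) = 0.8953·0.4874 = 0.4364 mg/L.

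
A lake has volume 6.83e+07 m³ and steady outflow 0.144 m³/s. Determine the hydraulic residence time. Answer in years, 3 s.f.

Q = 0.144 m³/s × 3.156e+07 s/yr = 4.544e+06 m³/yr.
Hydraulic residence time τ = V/Q = 6.83e+07/4.544e+06 = 15.03 yr.

15.0 yr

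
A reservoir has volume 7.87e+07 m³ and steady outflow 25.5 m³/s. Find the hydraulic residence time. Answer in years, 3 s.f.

0.0978 yr

Q = 25.5 m³/s × 3.156e+07 s/yr = 8.047e+08 m³/yr.
Hydraulic residence time τ = V/Q = 7.87e+07/8.047e+08 = 0.0978 yr.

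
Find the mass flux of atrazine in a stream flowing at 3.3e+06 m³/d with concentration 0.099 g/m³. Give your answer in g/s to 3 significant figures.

3.78 g/s

3.3e+06 m³/d = 38.19 m³/s.
Mass flux = Q·C = 38.19 m³/s × 0.099 g/m³ = 3.781 g/s.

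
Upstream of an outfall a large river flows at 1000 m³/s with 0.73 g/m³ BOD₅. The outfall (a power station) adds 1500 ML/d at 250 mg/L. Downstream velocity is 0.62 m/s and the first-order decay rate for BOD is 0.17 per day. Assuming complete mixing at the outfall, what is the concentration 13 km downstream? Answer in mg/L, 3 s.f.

4.78 mg/L

1500 ML/d = 17.36 m³/s.
After complete mixing, C₀ = (17.36·250 + 1000·0.73) / 1017 = 4.984 mg/L.
Travel time t = 1.3e+04 m / 0.62 m/s = 2.097e+04 s = 0.2427 d.
C = 4.984·exp(−0.17·0.2427) = 4.984·0.9596 = 4.782 mg/L.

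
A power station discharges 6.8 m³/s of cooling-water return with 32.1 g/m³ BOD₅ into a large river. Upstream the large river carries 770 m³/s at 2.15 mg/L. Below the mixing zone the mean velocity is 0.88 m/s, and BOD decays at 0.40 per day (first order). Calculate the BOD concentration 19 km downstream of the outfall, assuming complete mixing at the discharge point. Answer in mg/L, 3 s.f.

After complete mixing, C₀ = (6.8·32.1 + 770·2.15) / 776.8 = 2.412 mg/L.
Travel time t = 1.9e+04 m / 0.88 m/s = 2.159e+04 s = 0.2499 d.
C = 2.412·exp(−0.40·0.2499) = 2.412·0.9049 = 2.183 mg/L.

2.18 mg/L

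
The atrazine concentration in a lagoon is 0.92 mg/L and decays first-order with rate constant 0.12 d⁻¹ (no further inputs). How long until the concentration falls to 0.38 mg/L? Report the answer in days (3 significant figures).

t = ln(C₀/C)/k = ln(0.92/0.38)/0.12 = 0.8842/0.12 = 7.368 d.

7.37 d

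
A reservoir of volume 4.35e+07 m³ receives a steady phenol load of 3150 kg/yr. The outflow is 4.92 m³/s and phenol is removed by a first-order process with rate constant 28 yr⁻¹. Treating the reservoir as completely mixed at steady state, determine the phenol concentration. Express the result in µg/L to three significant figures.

Outflow Q = 4.92 m³/s × 3.156e+07 s/yr = 1.553e+08 m³/yr.
Steady-state CSTR mass balance: W = Q·C + k·V·C, so C = W/(Q + kV).
Q + kV = 1.553e+08 + 28·4.35e+07 = 1.373e+09 m³/yr.
C = 3150/1.373e+09 = 2.294e-06 kg/m³ = 0.002294 mg/L = 2.294 µg/L.

2.29 µg/L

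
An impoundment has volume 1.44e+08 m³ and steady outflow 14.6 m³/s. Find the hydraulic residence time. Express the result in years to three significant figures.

0.313 yr

Q = 14.6 m³/s × 3.156e+07 s/yr = 4.607e+08 m³/yr.
Hydraulic residence time τ = V/Q = 1.44e+08/4.607e+08 = 0.3125 yr.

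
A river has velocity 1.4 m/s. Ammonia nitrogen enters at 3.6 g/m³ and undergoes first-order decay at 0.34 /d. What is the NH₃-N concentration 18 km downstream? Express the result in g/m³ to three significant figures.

3.42 g/m³

Travel time t = 18 km / 1.4 m/s = 1.8e+04/1.4 = 1.286e+04 s = 0.1488 d.
First-order decay: C = 3.6·exp(−0.34·0.1488) = 3.6·0.9507 = 3.422 g/m³.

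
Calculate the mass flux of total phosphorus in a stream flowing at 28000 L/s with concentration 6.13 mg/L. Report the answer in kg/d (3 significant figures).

14800 kg/d

28000 L/s = 28 m³/s.
Mass flux = Q·C = 28 m³/s × 6.13 g/m³ = 171.6 g/s.
= 171.6 g/s × 86.4 = 1.483e+04 kg/d.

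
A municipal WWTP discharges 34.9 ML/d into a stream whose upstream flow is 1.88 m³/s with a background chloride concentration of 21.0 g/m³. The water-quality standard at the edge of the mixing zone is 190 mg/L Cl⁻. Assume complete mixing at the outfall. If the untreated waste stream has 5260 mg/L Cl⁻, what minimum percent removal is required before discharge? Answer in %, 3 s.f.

81.4 %

34.9 ML/d = 0.4039 m³/s.
Mass balance: 190·2.284 = 0.4039·Cₑ + 1.88·21.
Cₑ = (433.9 − 39.48) / 0.4039 = 976.6 mg/L.
Required removal = 1 − 976.6/5260 = 81.43 %.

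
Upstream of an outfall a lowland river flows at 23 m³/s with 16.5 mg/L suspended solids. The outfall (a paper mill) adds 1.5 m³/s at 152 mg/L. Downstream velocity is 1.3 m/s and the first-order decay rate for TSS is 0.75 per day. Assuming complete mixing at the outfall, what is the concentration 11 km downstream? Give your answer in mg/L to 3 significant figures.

23.0 mg/L

After complete mixing, C₀ = (1.5·152 + 23·16.5) / 24.5 = 24.8 mg/L.
Travel time t = 1.1e+04 m / 1.3 m/s = 8462 s = 0.09793 d.
C = 24.8·exp(−0.75·0.09793) = 24.8·0.9292 = 23.04 mg/L.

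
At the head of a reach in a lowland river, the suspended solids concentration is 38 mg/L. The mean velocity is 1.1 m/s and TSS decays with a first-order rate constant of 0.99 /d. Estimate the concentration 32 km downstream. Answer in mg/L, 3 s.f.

Travel time t = 32 km / 1.1 m/s = 3.2e+04/1.1 = 2.909e+04 s = 0.3367 d.
First-order decay: C = 38·exp(−0.99·0.3367) = 38·0.7165 = 27.23 mg/L.

27.2 mg/L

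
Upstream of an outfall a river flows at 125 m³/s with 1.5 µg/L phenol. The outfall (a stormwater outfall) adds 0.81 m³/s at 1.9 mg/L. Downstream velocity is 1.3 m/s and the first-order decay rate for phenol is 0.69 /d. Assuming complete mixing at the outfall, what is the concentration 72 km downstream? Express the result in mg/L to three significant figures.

1.5 µg/L = 0.0015 mg/L.
After complete mixing, C₀ = (0.81·1.9 + 125·0.0015) / 125.8 = 0.01372 mg/L.
Travel time t = 7.2e+04 m / 1.3 m/s = 5.538e+04 s = 0.641 d.
C = 0.01372·exp(−0.69·0.641) = 0.01372·0.6426 = 0.008818 mg/L.

0.00882 mg/L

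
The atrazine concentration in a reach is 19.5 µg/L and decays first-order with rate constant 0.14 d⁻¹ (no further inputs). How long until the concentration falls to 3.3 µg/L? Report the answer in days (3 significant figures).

t = ln(C₀/C)/k = ln(19.5/3.3)/0.14 = 1.776/0.14 = 12.69 d.

12.7 d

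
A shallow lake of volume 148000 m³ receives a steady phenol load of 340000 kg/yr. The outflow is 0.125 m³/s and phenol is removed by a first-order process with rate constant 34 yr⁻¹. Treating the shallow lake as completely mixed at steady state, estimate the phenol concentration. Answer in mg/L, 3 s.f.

37.9 mg/L

Outflow Q = 0.125 m³/s × 3.156e+07 s/yr = 3.945e+06 m³/yr.
Steady-state CSTR mass balance: W = Q·C + k·V·C, so C = W/(Q + kV).
Q + kV = 3.945e+06 + 34·148000 = 8.977e+06 m³/yr.
C = 340000/8.977e+06 = 0.03788 kg/m³ = 37.88 mg/L.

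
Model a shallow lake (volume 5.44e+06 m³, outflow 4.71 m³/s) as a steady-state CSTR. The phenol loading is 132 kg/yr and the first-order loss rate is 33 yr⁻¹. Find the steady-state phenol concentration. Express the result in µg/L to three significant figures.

Outflow Q = 4.71 m³/s × 3.156e+07 s/yr = 1.486e+08 m³/yr.
Steady-state CSTR mass balance: W = Q·C + k·V·C, so C = W/(Q + kV).
Q + kV = 1.486e+08 + 33·5.44e+06 = 3.282e+08 m³/yr.
C = 132/3.282e+08 = 4.022e-07 kg/m³ = 0.0004022 mg/L = 0.4022 µg/L.

0.402 µg/L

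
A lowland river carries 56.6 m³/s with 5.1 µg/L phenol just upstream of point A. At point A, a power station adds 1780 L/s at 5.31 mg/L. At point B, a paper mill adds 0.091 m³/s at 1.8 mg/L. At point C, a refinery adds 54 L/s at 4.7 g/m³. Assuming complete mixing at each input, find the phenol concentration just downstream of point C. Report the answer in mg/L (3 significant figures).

0.174 mg/L

5.1 µg/L = 0.0051 mg/L.
1780 L/s = 1.78 m³/s.
After input A: C = (56.6·0.0051 + 1.78·5.31) / 58.38 = 0.1668 mg/L.
After input B: C = (58.38·0.1668 + 0.091·1.8) / 58.47 = 0.1694 mg/L.
54 L/s = 0.054 m³/s.
After input C: C = (58.47·0.1694 + 0.054·4.7) / 58.53 = 0.1736 mg/L.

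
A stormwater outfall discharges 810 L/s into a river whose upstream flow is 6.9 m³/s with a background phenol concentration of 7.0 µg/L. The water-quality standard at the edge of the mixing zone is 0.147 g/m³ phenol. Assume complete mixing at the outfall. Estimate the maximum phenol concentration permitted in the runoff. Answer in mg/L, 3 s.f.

810 L/s = 0.81 m³/s.
7.0 µg/L = 0.007 mg/L.
Mass balance: 0.147·7.71 = 0.81·Cₑ + 6.9·0.007.
Cₑ = (1.133 − 0.0483) / 0.81 = 1.34 mg/L.

1.34 mg/L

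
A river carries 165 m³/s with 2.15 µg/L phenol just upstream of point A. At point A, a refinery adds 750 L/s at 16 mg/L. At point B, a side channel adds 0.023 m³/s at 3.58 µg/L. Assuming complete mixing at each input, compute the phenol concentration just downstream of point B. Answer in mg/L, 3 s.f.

2.15 µg/L = 0.00215 mg/L.
750 L/s = 0.75 m³/s.
After input A: C = (165·0.00215 + 0.75·16) / 165.8 = 0.07454 mg/L.
3.58 µg/L = 0.00358 mg/L.
After input B: C = (165.8·0.07454 + 0.023·0.00358) / 165.8 = 0.07453 mg/L.

0.0745 mg/L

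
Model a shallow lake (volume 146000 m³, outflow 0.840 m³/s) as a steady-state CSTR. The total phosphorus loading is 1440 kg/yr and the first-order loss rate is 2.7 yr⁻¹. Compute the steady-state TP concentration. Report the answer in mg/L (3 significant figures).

Outflow Q = 0.840 m³/s × 3.156e+07 s/yr = 2.651e+07 m³/yr.
Steady-state CSTR mass balance: W = Q·C + k·V·C, so C = W/(Q + kV).
Q + kV = 2.651e+07 + 2.7·146000 = 2.69e+07 m³/yr.
C = 1440/2.69e+07 = 5.353e-05 kg/m³ = 0.05353 mg/L.

0.0535 mg/L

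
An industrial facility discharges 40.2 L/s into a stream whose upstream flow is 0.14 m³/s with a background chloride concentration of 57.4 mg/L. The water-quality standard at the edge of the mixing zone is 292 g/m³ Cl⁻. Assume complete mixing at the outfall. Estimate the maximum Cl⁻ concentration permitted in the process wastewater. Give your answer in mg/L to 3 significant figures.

1110 mg/L

40.2 L/s = 0.0402 m³/s.
Mass balance: 292·0.1802 = 0.0402·Cₑ + 0.14·57.4.
Cₑ = (52.62 − 8.036) / 0.0402 = 1109 mg/L.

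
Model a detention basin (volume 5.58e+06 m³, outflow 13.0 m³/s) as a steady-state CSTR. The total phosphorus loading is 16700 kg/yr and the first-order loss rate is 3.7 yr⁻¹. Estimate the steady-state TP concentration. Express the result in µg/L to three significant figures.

38.8 µg/L

Outflow Q = 13.0 m³/s × 3.156e+07 s/yr = 4.102e+08 m³/yr.
Steady-state CSTR mass balance: W = Q·C + k·V·C, so C = W/(Q + kV).
Q + kV = 4.102e+08 + 3.7·5.58e+06 = 4.309e+08 m³/yr.
C = 16700/4.309e+08 = 3.876e-05 kg/m³ = 0.03876 mg/L = 38.76 µg/L.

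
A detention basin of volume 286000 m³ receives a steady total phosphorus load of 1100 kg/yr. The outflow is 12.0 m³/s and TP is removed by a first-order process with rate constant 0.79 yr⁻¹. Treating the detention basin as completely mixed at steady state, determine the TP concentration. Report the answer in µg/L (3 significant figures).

Outflow Q = 12.0 m³/s × 3.156e+07 s/yr = 3.787e+08 m³/yr.
Steady-state CSTR mass balance: W = Q·C + k·V·C, so C = W/(Q + kV).
Q + kV = 3.787e+08 + 0.79·286000 = 3.789e+08 m³/yr.
C = 1100/3.789e+08 = 2.903e-06 kg/m³ = 0.002903 mg/L = 2.903 µg/L.

2.90 µg/L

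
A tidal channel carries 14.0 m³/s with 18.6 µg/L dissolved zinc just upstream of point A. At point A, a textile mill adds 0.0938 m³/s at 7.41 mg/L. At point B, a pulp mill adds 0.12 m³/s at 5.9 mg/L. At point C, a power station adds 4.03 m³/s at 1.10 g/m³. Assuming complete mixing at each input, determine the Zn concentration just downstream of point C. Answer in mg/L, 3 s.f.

18.6 µg/L = 0.0186 mg/L.
After input A: C = (14·0.0186 + 0.0938·7.41) / 14.09 = 0.06779 mg/L.
After input B: C = (14.09·0.06779 + 0.12·5.9) / 14.21 = 0.117 mg/L.
After input C: C = (14.21·0.117 + 4.03·1.1) / 18.24 = 0.3342 mg/L.

0.334 mg/L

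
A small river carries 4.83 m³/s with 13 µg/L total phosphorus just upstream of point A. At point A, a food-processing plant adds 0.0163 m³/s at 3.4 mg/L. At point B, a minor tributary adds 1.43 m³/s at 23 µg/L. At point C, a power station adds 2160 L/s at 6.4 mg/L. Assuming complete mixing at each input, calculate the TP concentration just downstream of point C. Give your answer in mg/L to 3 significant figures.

1.66 mg/L

13 µg/L = 0.013 mg/L.
After input A: C = (4.83·0.013 + 0.0163·3.4) / 4.846 = 0.02439 mg/L.
23 µg/L = 0.023 mg/L.
After input B: C = (4.846·0.02439 + 1.43·0.023) / 6.276 = 0.02407 mg/L.
2160 L/s = 2.16 m³/s.
After input C: C = (6.276·0.02407 + 2.16·6.4) / 8.436 = 1.657 mg/L.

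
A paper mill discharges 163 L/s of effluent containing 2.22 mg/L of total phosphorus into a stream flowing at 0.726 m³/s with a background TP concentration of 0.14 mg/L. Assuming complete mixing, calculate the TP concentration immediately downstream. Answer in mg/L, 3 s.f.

0.521 mg/L

163 L/s = 0.163 m³/s.
Flow-weighted mixing gives C = (0.163·2.22 + 0.726·0.14) / (0.163 + 0.726) = 0.4635/0.889 = 0.5214 mg/L.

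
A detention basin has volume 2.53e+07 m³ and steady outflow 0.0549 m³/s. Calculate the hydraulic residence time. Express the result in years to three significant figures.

14.6 yr

Q = 0.0549 m³/s × 3.156e+07 s/yr = 1.733e+06 m³/yr.
Hydraulic residence time τ = V/Q = 2.53e+07/1.733e+06 = 14.6 yr.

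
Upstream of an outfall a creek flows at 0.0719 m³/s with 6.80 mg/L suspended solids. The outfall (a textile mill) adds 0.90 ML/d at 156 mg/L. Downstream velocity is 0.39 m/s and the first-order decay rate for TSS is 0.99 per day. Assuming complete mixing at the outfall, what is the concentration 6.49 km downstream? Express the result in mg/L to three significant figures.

21.2 mg/L

0.90 ML/d = 0.01042 m³/s.
After complete mixing, C₀ = (0.01042·156 + 0.0719·6.8) / 0.08232 = 25.68 mg/L.
Travel time t = 6490 m / 0.39 m/s = 1.664e+04 s = 0.1926 d.
C = 25.68·exp(−0.99·0.1926) = 25.68·0.8264 = 21.22 mg/L.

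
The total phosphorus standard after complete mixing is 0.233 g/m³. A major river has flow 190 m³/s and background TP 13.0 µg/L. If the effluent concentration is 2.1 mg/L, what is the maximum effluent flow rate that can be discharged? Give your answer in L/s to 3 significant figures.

22400 L/s

13.0 µg/L = 0.013 mg/L.
Mass balance at complete mixing: C_std·(Q_w + Q_r) = Q_w·C_e + Q_r·C_b.
Rearranging, Q_w = Q_r·(C_std − C_b)/(C_e − C_std) = 190·(0.233 − 0.013) / (2.1 − 0.233) = 22.39 m³/s.
= 2.239e+04 L/s.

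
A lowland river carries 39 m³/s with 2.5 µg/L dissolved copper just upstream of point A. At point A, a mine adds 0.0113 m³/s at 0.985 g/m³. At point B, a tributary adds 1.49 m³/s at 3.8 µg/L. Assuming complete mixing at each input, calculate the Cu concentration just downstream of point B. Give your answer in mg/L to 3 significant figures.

2.5 µg/L = 0.0025 mg/L.
After input A: C = (39·0.0025 + 0.0113·0.985) / 39.01 = 0.002785 mg/L.
3.8 µg/L = 0.0038 mg/L.
After input B: C = (39.01·0.002785 + 1.49·0.0038) / 40.5 = 0.002822 mg/L.

0.00282 mg/L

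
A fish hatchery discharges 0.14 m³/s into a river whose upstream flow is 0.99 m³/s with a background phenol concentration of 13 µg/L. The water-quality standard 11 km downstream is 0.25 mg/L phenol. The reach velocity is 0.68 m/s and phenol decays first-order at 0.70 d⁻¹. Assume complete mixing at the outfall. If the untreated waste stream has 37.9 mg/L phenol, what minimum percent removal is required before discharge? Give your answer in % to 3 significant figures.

94.2 %

13 µg/L = 0.013 mg/L.
Travel time to the compliance point: t = 1.1e+04/0.68 = 1.618e+04 s = 0.1872 d; decay factor exp(−0.70·0.1872) = 0.8772.
So the concentration just after mixing may be at most 0.25/0.8772 = 0.285 mg/L.
Mass balance: 0.285·1.13 = 0.14·Cₑ + 0.99·0.013.
Cₑ = (0.3221 − 0.01287) / 0.14 = 2.209 mg/L.
Required removal = 1 − 2.209/37.9 = 94.17 %.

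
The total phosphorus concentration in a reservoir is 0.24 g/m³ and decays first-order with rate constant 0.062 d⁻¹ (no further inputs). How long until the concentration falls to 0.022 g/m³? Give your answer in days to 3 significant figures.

38.5 d

t = ln(C₀/C)/k = ln(0.24/0.022)/0.062 = 2.39/0.062 = 38.54 d.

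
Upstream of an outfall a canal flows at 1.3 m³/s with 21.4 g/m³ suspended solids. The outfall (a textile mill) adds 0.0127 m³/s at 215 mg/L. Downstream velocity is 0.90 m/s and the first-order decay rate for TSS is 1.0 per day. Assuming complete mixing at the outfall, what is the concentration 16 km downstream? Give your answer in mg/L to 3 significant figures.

18.9 mg/L

After complete mixing, C₀ = (0.0127·215 + 1.3·21.4) / 1.313 = 23.27 mg/L.
Travel time t = 1.6e+04 m / 0.90 m/s = 1.778e+04 s = 0.2058 d.
C = 23.27·exp(−1.0·0.2058) = 23.27·0.814 = 18.94 mg/L.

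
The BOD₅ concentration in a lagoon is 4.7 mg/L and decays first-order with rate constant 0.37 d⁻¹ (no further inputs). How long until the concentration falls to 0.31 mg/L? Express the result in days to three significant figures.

t = ln(C₀/C)/k = ln(4.7/0.31)/0.37 = 2.719/0.37 = 7.348 d.

7.35 d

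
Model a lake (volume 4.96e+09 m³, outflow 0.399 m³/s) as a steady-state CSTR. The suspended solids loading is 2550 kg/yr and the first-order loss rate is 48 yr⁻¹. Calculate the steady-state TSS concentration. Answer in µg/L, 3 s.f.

0.0107 µg/L

Outflow Q = 0.399 m³/s × 3.156e+07 s/yr = 1.259e+07 m³/yr.
Steady-state CSTR mass balance: W = Q·C + k·V·C, so C = W/(Q + kV).
Q + kV = 1.259e+07 + 48·4.96e+09 = 2.381e+11 m³/yr.
C = 2550/2.381e+11 = 1.071e-08 kg/m³ = 1.071e-05 mg/L = 0.01071 µg/L.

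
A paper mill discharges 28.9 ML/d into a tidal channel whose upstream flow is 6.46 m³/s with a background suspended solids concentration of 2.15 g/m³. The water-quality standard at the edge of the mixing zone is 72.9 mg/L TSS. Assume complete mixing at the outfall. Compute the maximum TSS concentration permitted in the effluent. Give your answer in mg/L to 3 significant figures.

28.9 ML/d = 0.3345 m³/s.
Mass balance: 72.9·6.794 = 0.3345·Cₑ + 6.46·2.15.
Cₑ = (495.3 − 13.89) / 0.3345 = 1439 mg/L.

1440 mg/L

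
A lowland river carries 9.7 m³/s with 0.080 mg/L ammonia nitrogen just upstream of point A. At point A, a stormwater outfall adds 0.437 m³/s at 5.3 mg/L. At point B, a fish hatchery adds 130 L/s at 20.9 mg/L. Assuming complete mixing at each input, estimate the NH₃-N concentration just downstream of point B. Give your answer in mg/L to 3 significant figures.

After input A: C = (9.7·0.08 + 0.437·5.3) / 10.14 = 0.305 mg/L.
130 L/s = 0.13 m³/s.
After input B: C = (10.14·0.305 + 0.13·20.9) / 10.27 = 0.5658 mg/L.

0.566 mg/L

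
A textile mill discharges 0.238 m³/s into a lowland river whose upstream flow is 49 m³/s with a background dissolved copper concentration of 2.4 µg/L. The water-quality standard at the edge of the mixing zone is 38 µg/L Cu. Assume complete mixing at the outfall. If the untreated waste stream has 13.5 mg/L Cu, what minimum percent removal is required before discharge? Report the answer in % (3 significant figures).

45.4 %

2.4 µg/L = 0.0024 mg/L.
38 µg/L = 0.038 mg/L.
Mass balance: 0.038·49.24 = 0.238·Cₑ + 49·0.0024.
Cₑ = (1.871 − 0.1176) / 0.238 = 7.367 mg/L.
Required removal = 1 − 7.367/13.5 = 45.43 %.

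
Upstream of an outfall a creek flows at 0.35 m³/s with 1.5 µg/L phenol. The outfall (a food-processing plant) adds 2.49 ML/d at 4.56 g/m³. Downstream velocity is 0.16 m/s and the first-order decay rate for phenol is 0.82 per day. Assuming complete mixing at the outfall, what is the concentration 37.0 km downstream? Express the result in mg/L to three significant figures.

2.49 ML/d = 0.02882 m³/s.
1.5 µg/L = 0.0015 mg/L.
After complete mixing, C₀ = (0.02882·4.56 + 0.35·0.0015) / 0.3788 = 0.3483 mg/L.
Travel time t = 3.7e+04 m / 0.16 m/s = 2.312e+05 s = 2.677 d.
C = 0.3483·exp(−0.82·2.677) = 0.3483·0.1114 = 0.0388 mg/L.

0.0388 mg/L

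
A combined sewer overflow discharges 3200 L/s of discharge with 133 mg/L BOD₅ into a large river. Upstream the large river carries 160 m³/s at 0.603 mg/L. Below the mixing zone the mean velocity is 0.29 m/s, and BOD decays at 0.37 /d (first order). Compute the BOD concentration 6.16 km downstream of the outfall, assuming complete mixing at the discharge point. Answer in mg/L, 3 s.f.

3200 L/s = 3.2 m³/s.
After complete mixing, C₀ = (3.2·133 + 160·0.603) / 163.2 = 3.199 mg/L.
Travel time t = 6160 m / 0.29 m/s = 2.124e+04 s = 0.2458 d.
C = 3.199·exp(−0.37·0.2458) = 3.199·0.9131 = 2.921 mg/L.

2.92 mg/L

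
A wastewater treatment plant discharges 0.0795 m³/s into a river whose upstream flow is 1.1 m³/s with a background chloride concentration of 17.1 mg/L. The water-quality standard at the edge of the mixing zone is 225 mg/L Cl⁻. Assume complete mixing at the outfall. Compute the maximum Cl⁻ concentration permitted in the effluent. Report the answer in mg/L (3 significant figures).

Mass balance: 225·1.179 = 0.0795·Cₑ + 1.1·17.1.
Cₑ = (265.4 − 18.81) / 0.0795 = 3102 mg/L.

3100 mg/L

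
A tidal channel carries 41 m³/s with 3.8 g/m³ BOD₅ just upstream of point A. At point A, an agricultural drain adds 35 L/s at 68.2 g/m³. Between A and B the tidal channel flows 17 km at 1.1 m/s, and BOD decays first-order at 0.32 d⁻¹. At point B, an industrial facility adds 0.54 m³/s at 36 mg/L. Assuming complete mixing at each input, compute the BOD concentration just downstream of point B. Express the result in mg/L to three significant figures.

4.06 mg/L

35 L/s = 0.035 m³/s.
After input A: C = (41·3.8 + 0.035·68.2) / 41.03 = 3.855 mg/L.
Over the 17 km reach to input B (t = 1.545e+04 s = 0.1789 d), decay gives C = 3.855·exp(−0.32·0.1789) = 3.64 mg/L.
After input B: C = (41.03·3.64 + 0.54·36) / 41.57 = 4.061 mg/L.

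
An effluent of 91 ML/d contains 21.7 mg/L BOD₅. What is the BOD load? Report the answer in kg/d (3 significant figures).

1970 kg/d

91 ML/d = 1.053 m³/s.
Mass flux = Q·C = 1.053 m³/s × 21.7 g/m³ = 22.86 g/s.
= 22.86 g/s × 86.4 = 1975 kg/d.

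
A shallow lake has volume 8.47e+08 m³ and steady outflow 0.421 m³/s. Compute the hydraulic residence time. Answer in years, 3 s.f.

Q = 0.421 m³/s × 3.156e+07 s/yr = 1.329e+07 m³/yr.
Hydraulic residence time τ = V/Q = 8.47e+08/1.329e+07 = 63.75 yr.

63.8 yr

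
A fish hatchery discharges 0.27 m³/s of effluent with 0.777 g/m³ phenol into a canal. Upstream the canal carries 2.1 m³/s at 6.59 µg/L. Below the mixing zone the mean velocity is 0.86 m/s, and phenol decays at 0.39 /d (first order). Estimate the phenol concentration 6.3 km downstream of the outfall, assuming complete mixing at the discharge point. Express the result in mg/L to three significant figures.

6.59 µg/L = 0.00659 mg/L.
After complete mixing, C₀ = (0.27·0.777 + 2.1·0.00659) / 2.37 = 0.09436 mg/L.
Travel time t = 6300 m / 0.86 m/s = 7326 s = 0.08479 d.
C = 0.09436·exp(−0.39·0.08479) = 0.09436·0.9675 = 0.09129 mg/L.

0.0913 mg/L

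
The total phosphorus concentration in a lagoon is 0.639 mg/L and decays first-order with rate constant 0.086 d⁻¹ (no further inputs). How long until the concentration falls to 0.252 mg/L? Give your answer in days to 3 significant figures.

10.8 d

t = ln(C₀/C)/k = ln(0.639/0.252)/0.086 = 0.9305/0.086 = 10.82 d.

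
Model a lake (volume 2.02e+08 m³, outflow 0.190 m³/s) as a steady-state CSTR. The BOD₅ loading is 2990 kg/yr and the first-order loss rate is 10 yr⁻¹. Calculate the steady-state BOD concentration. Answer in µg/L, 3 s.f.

Outflow Q = 0.190 m³/s × 3.156e+07 s/yr = 5.996e+06 m³/yr.
Steady-state CSTR mass balance: W = Q·C + k·V·C, so C = W/(Q + kV).
Q + kV = 5.996e+06 + 10·2.02e+08 = 2.026e+09 m³/yr.
C = 2990/2.026e+09 = 1.476e-06 kg/m³ = 0.001476 mg/L = 1.476 µg/L.

1.48 µg/L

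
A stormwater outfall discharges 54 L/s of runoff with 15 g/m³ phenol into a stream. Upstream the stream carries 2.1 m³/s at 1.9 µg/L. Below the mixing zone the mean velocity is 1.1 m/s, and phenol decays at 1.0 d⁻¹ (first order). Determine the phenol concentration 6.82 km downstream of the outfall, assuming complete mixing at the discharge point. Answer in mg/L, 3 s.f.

0.352 mg/L

54 L/s = 0.054 m³/s.
1.9 µg/L = 0.0019 mg/L.
After complete mixing, C₀ = (0.054·15 + 2.1·0.0019) / 2.154 = 0.3779 mg/L.
Travel time t = 6820 m / 1.1 m/s = 6200 s = 0.07176 d.
C = 0.3779·exp(−1.0·0.07176) = 0.3779·0.9308 = 0.3517 mg/L.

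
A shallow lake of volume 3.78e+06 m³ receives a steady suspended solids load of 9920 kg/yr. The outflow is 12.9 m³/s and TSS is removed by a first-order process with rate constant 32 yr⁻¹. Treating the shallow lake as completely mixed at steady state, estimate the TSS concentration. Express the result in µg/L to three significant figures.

Outflow Q = 12.9 m³/s × 3.156e+07 s/yr = 4.071e+08 m³/yr.
Steady-state CSTR mass balance: W = Q·C + k·V·C, so C = W/(Q + kV).
Q + kV = 4.071e+08 + 32·3.78e+06 = 5.281e+08 m³/yr.
C = 9920/5.281e+08 = 1.879e-05 kg/m³ = 0.01879 mg/L = 18.79 µg/L.

18.8 µg/L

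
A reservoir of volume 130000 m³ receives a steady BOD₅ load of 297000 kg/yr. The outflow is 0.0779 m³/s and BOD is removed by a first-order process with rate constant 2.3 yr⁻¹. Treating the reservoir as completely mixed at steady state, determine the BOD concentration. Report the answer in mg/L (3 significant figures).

Outflow Q = 0.0779 m³/s × 3.156e+07 s/yr = 2.458e+06 m³/yr.
Steady-state CSTR mass balance: W = Q·C + k·V·C, so C = W/(Q + kV).
Q + kV = 2.458e+06 + 2.3·130000 = 2.757e+06 m³/yr.
C = 297000/2.757e+06 = 0.1077 kg/m³ = 107.7 mg/L.

108 mg/L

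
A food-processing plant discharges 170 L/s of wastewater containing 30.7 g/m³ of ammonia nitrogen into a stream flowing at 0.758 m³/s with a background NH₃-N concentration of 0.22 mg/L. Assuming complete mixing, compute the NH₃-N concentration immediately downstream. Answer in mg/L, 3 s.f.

5.80 mg/L

170 L/s = 0.17 m³/s.
Flow-weighted mixing gives C = (0.17·30.7 + 0.758·0.22) / (0.17 + 0.758) = 5.386/0.928 = 5.804 mg/L.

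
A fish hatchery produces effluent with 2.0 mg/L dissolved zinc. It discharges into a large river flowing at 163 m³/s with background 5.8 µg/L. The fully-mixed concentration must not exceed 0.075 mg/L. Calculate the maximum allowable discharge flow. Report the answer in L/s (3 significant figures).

5.8 µg/L = 0.0058 mg/L.
Mass balance at complete mixing: C_std·(Q_w + Q_r) = Q_w·C_e + Q_r·C_b.
Rearranging, Q_w = Q_r·(C_std − C_b)/(C_e − C_std) = 163·(0.075 − 0.0058) / (2 − 0.075) = 5.86 m³/s.
= 5860 L/s.

5860 L/s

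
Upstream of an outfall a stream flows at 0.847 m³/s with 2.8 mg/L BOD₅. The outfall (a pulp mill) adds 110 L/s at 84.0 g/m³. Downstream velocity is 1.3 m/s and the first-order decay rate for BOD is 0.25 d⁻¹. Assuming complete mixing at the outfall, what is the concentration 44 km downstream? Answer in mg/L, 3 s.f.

11.0 mg/L

110 L/s = 0.11 m³/s.
After complete mixing, C₀ = (0.11·84 + 0.847·2.8) / 0.957 = 12.13 mg/L.
Travel time t = 4.4e+04 m / 1.3 m/s = 3.385e+04 s = 0.3917 d.
C = 12.13·exp(−0.25·0.3917) = 12.13·0.9067 = 11 mg/L.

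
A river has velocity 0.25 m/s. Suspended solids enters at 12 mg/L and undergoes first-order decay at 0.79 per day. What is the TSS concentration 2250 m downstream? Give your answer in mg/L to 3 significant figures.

11.1 mg/L

Travel time t = 2250 m / 0.25 m/s = 2250/0.25 = 9000 s = 0.1042 d.
First-order decay: C = 12·exp(−0.79·0.1042) = 12·0.921 = 11.05 mg/L.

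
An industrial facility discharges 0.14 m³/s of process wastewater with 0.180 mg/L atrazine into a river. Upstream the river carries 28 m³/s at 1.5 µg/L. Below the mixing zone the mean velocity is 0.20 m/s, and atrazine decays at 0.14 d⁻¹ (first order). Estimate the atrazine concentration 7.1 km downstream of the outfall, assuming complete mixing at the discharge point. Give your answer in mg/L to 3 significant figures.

1.5 µg/L = 0.0015 mg/L.
After complete mixing, C₀ = (0.14·0.18 + 28·0.0015) / 28.14 = 0.002388 mg/L.
Travel time t = 7100 m / 0.20 m/s = 3.55e+04 s = 0.4109 d.
C = 0.002388·exp(−0.14·0.4109) = 0.002388·0.9441 = 0.002255 mg/L.

0.00225 mg/L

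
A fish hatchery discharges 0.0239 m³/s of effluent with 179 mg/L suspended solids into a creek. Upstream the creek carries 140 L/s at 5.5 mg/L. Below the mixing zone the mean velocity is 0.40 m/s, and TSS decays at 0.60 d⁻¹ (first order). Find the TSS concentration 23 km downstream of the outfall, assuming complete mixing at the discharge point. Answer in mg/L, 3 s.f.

140 L/s = 0.14 m³/s.
After complete mixing, C₀ = (0.0239·179 + 0.14·5.5) / 0.1639 = 30.8 mg/L.
Travel time t = 2.3e+04 m / 0.40 m/s = 5.75e+04 s = 0.6655 d.
C = 30.8·exp(−0.60·0.6655) = 30.8·0.6708 = 20.66 mg/L.

20.7 mg/L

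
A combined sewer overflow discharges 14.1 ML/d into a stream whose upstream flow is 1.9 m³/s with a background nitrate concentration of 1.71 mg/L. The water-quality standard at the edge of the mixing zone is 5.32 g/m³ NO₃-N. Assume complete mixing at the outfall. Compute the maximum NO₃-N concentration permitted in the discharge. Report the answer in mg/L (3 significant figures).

14.1 ML/d = 0.1632 m³/s.
Mass balance: 5.32·2.063 = 0.1632·Cₑ + 1.9·1.71.
Cₑ = (10.98 − 3.249) / 0.1632 = 47.35 mg/L.

47.3 mg/L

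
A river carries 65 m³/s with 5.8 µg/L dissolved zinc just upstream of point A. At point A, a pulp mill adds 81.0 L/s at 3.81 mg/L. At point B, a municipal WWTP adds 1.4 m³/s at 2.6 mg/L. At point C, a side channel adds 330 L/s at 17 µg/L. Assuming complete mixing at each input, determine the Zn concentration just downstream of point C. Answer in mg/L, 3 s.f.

5.8 µg/L = 0.0058 mg/L.
81.0 L/s = 0.081 m³/s.
After input A: C = (65·0.0058 + 0.081·3.81) / 65.08 = 0.01053 mg/L.
After input B: C = (65.08·0.01053 + 1.4·2.6) / 66.48 = 0.06507 mg/L.
330 L/s = 0.33 m³/s.
17 µg/L = 0.017 mg/L.
After input C: C = (66.48·0.06507 + 0.33·0.017) / 66.81 = 0.06483 mg/L.

0.0648 mg/L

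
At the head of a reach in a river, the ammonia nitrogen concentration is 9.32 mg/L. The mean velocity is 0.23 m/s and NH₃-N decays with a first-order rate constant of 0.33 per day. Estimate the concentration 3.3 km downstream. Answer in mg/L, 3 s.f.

Travel time t = 3.3 km / 0.23 m/s = 3300/0.23 = 1.435e+04 s = 0.1661 d.
First-order decay: C = 9.32·exp(−0.33·0.1661) = 9.32·0.9467 = 8.823 mg/L.

8.82 mg/L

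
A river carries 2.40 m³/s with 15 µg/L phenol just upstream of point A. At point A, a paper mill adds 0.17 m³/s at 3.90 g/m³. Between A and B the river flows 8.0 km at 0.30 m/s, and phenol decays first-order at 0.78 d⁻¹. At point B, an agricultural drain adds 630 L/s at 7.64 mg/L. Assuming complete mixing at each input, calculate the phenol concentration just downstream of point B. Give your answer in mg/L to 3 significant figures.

15 µg/L = 0.015 mg/L.
After input A: C = (2.4·0.015 + 0.17·3.9) / 2.57 = 0.272 mg/L.
Over the 8.0 km reach to input B (t = 2.667e+04 s = 0.3086 d), decay gives C = 0.272·exp(−0.78·0.3086) = 0.2138 mg/L.
630 L/s = 0.63 m³/s.
After input B: C = (2.57·0.2138 + 0.63·7.64) / 3.2 = 1.676 mg/L.

1.68 mg/L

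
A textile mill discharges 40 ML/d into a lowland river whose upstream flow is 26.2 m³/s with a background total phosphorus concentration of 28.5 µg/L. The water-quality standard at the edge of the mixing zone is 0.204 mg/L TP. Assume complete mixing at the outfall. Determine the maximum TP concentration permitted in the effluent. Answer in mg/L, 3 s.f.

10.1 mg/L

40 ML/d = 0.463 m³/s.
28.5 µg/L = 0.0285 mg/L.
Mass balance: 0.204·26.66 = 0.463·Cₑ + 26.2·0.0285.
Cₑ = (5.439 − 0.7467) / 0.463 = 10.14 mg/L.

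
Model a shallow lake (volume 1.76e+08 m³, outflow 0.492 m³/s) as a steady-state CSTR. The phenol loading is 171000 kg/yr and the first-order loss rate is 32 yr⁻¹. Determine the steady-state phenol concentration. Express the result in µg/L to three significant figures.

Outflow Q = 0.492 m³/s × 3.156e+07 s/yr = 1.553e+07 m³/yr.
Steady-state CSTR mass balance: W = Q·C + k·V·C, so C = W/(Q + kV).
Q + kV = 1.553e+07 + 32·1.76e+08 = 5.648e+09 m³/yr.
C = 171000/5.648e+09 = 3.028e-05 kg/m³ = 0.03028 mg/L = 30.28 µg/L.

30.3 µg/L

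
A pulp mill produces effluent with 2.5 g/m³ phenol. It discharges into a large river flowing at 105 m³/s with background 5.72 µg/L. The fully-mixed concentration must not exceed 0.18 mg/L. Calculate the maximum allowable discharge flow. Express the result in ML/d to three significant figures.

681 ML/d

5.72 µg/L = 0.00572 mg/L.
Mass balance at complete mixing: C_std·(Q_w + Q_r) = Q_w·C_e + Q_r·C_b.
Rearranging, Q_w = Q_r·(C_std − C_b)/(C_e − C_std) = 105·(0.18 − 0.00572) / (2.5 − 0.18) = 7.888 m³/s.
= 681.5 ML/d.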